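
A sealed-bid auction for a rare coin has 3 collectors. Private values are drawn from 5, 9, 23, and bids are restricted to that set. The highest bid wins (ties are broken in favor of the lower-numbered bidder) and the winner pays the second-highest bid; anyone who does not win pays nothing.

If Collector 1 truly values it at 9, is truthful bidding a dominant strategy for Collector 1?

Check each profile of the others' bids and compare truth against every alternative bid.
Others bid (5, 5): truth gives 4, best alternative gives 4.
Others bid (5, 9): truth gives 0, best alternative gives 0.
Others bid (5, 23): truth gives 0, best alternative gives 0.
Others bid (9, 5): truth gives 0, best alternative gives 0.
Others bid (9, 9): truth gives 0, best alternative gives 0.
Others bid (9, 23): truth gives 0, best alternative gives 0.
(Remaining 3 profiles checked similarly; truth is weakly best in each.)
In every case the truthful bid is at least as good as any alternative, so it is a dominant strategy.

Yes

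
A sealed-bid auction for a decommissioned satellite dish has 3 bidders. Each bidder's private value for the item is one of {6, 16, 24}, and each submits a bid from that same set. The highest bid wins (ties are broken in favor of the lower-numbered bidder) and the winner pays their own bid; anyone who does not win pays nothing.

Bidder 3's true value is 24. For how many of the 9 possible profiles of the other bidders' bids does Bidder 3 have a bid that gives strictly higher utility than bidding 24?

Others bid (6, 6): truth gives 0; bid 16 gives 8 > 0. Violating.
Others bid (6, 16): truth gives 0; no alternative beats it.
Others bid (6, 24): truth gives 0; no alternative beats it.
(Checking all 9 profiles: 1 has a profitable deviation, 8 do not.)

1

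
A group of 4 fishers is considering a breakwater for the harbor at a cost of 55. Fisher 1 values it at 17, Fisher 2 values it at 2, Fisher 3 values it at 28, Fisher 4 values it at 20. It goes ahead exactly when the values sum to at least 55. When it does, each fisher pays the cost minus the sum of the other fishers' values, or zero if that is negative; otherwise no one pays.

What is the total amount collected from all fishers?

Total value 67 ≥ cost 55, so it is built.
Fisher 1: others sum to 50; max(0, 55 - 50) = 5.
Fisher 2: others sum to 65; max(0, 55 - 65) = 0.
Fisher 3: others sum to 39; max(0, 55 - 39) = 16.
Fisher 4: others sum to 47; max(0, 55 - 47) = 8.
Total collected = 5 + 0 + 16 + 8 = 29.

29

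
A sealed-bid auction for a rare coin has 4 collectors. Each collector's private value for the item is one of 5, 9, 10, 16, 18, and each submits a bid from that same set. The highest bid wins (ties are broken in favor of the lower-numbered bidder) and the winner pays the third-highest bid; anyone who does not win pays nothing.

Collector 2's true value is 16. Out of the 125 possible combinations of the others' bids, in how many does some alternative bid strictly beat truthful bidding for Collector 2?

27

Others bid (5, 5, 18): truth gives 0; bid 18 gives 11 > 0. Violating.
Others bid (5, 9, 18): truth gives 0; bid 18 gives 7 > 0. Violating.
Others bid (5, 10, 18): truth gives 0; bid 18 gives 6 > 0. Violating.
Others bid (5, 18, 5): truth gives 0; bid 18 gives 11 > 0. Violating.
Others bid (5, 5, 5): truth gives 11; no alternative beats it.
Others bid (5, 5, 9): truth gives 11; no alternative beats it.
(Checking all 125 profiles: 27 have a profitable deviation, 98 do not.)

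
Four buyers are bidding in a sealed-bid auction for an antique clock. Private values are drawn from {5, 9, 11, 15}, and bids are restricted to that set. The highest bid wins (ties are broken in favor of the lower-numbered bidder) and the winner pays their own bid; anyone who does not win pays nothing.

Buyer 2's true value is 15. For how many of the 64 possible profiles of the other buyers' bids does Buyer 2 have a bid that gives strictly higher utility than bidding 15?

18

Others bid (5, 5, 5): truth gives 0; bid 9 gives 6 > 0. Violating.
Others bid (5, 5, 9): truth gives 0; bid 9 gives 6 > 0. Violating.
Others bid (5, 5, 11): truth gives 0; bid 11 gives 4 > 0. Violating.
Others bid (5, 9, 5): truth gives 0; bid 9 gives 6 > 0. Violating.
Others bid (5, 5, 15): truth gives 0; no alternative beats it.
Others bid (5, 9, 15): truth gives 0; no alternative beats it.
(Checking all 64 profiles: 18 have a profitable deviation, 46 do not.)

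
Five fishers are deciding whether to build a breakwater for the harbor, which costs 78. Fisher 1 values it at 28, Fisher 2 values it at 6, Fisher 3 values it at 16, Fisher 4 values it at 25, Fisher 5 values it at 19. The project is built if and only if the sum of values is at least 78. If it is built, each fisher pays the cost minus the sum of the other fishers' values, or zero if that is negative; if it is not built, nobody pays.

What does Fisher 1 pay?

Total value 94 ≥ cost 78, so the project is built.
The other fishers' values sum to 66.
Cost minus that sum is 78 - 66 = 12.

12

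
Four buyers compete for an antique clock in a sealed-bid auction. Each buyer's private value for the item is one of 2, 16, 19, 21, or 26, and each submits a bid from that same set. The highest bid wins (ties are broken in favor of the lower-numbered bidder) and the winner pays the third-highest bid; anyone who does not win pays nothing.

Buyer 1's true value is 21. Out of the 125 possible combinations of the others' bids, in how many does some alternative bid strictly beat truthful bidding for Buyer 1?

27

Others bid (2, 2, 26): truth gives 0; bid 26 gives 19 > 0. Violating.
Others bid (2, 16, 26): truth gives 0; bid 26 gives 5 > 0. Violating.
Others bid (2, 19, 26): truth gives 0; bid 26 gives 2 > 0. Violating.
Others bid (2, 26, 2): truth gives 0; bid 26 gives 19 > 0. Violating.
Others bid (2, 2, 2): truth gives 19; no alternative beats it.
Others bid (2, 2, 16): truth gives 19; no alternative beats it.
(Checking all 125 profiles: 27 have a profitable deviation, 98 do not.)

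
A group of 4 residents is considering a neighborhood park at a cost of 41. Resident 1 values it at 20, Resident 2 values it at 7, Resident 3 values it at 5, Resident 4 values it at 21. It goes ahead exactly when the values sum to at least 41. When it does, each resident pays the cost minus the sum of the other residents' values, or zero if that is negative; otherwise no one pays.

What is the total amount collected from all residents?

17

Total value 53 ≥ cost 41, so it is built.
Resident 1: others sum to 33; max(0, 41 - 33) = 8.
Resident 2: others sum to 46; max(0, 41 - 46) = 0.
Resident 3: others sum to 48; max(0, 41 - 48) = 0.
Resident 4: others sum to 32; max(0, 41 - 32) = 9.
Total collected = 8 + 0 + 0 + 9 = 17.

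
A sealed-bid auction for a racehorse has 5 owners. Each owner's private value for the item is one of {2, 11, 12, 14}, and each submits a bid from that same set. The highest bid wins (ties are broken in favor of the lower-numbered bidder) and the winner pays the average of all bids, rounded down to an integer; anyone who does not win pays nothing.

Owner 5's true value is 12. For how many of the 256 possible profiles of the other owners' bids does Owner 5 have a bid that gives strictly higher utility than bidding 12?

55

Others bid (2, 2, 2, 2): truth gives 8; bid 11 gives 9 > 8. Violating.
Others bid (2, 2, 2, 12): truth gives 0; bid 14 gives 6 > 0. Violating.
Others bid (2, 2, 11, 12): truth gives 0; bid 14 gives 4 > 0. Violating.
Others bid (2, 2, 12, 2): truth gives 0; bid 14 gives 6 > 0. Violating.
Others bid (2, 2, 2, 11): truth gives 7; no alternative beats it.
Others bid (2, 2, 2, 14): truth gives 0; no alternative beats it.
(Checking all 256 profiles: 55 have a profitable deviation, 201 do not.)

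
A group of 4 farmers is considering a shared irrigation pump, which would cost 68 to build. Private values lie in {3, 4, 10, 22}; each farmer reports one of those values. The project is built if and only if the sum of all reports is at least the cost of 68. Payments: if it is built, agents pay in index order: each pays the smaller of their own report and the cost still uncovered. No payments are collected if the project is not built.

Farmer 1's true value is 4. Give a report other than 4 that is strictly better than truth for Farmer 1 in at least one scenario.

3

Suppose Farmer 2 reports 22, Farmer 3 reports 22 and Farmer 4 reports 22.
Report 4: project built, pays 4, utility 4 - 4 = 0.
Report 3: project built, pays 3, utility 4 - 3 = 1.
So reporting 3 beats truth here (1 > 0).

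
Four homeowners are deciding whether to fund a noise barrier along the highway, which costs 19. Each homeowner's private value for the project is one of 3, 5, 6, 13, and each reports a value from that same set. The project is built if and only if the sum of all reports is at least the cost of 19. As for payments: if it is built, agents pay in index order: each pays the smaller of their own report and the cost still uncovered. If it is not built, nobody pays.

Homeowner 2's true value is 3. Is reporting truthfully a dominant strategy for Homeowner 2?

Check each profile of the others' reports and compare truth against every alternative report.
Others report (3, 3, 13): truth gives 0, best alternative gives -2.
Others report (3, 5, 6): truth gives 0, best alternative gives -2.
Others report (3, 5, 13): truth gives 0, best alternative gives -2.
Others report (3, 6, 5): truth gives 0, best alternative gives -2.
Others report (3, 6, 6): truth gives 0, best alternative gives -2.
Others report (3, 6, 13): truth gives 0, best alternative gives -2.
(Remaining 58 profiles checked similarly; truth is weakly best in each.)
In every case the truthful report is at least as good as any alternative, so it is a dominant strategy.

Yes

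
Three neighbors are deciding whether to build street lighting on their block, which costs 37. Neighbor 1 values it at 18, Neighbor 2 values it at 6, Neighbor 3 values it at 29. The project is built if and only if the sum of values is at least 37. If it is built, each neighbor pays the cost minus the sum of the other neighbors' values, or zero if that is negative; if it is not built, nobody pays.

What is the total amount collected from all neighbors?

Total value 53 ≥ cost 37, so it is built.
Neighbor 1: others sum to 35; max(0, 37 - 35) = 2.
Neighbor 2: others sum to 47; max(0, 37 - 47) = 0.
Neighbor 3: others sum to 24; max(0, 37 - 24) = 13.
Total collected = 2 + 0 + 13 = 15.

15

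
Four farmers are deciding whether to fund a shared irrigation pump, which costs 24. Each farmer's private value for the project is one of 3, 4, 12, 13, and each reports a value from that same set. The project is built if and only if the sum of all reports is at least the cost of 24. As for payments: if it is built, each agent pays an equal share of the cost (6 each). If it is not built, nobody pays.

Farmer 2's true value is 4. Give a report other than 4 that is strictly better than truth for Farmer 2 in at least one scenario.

Suppose Farmer 1 reports 3, Farmer 3 reports 4 and Farmer 4 reports 13.
Report 4: project built, pays 6, utility 4 - 6 = -2.
Report 3: project not built, utility 0.
So reporting 3 beats truth here (0 > -2).

3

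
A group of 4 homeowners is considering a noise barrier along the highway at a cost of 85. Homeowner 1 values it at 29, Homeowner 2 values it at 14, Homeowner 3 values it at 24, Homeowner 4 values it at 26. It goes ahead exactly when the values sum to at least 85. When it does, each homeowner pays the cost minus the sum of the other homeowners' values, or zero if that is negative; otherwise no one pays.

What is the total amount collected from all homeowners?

61

Total value 93 ≥ cost 85, so it is built.
Homeowner 1: others sum to 64; max(0, 85 - 64) = 21.
Homeowner 2: others sum to 79; max(0, 85 - 79) = 6.
Homeowner 3: others sum to 69; max(0, 85 - 69) = 16.
Homeowner 4: others sum to 67; max(0, 85 - 67) = 18.
Total collected = 21 + 6 + 16 + 18 = 61.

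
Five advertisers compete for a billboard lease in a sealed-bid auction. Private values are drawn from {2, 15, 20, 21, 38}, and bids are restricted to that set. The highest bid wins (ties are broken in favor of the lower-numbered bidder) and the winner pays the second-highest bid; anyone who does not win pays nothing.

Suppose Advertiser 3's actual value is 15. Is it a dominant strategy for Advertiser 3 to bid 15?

Check each profile of the others' bids and compare truth against every alternative bid.
Others bid (2, 2, 2, 2): truth gives 13, best alternative gives 13.
Others bid (2, 2, 2, 15): truth gives 0, best alternative gives 0.
Others bid (2, 2, 2, 20): truth gives 0, best alternative gives 0.
Others bid (2, 2, 2, 21): truth gives 0, best alternative gives 0.
Others bid (2, 2, 2, 38): truth gives 0, best alternative gives 0.
Others bid (2, 2, 15, 2): truth gives 0, best alternative gives 0.
(Remaining 619 profiles checked similarly; truth is weakly best in each.)
In every case the truthful bid is at least as good as any alternative, so it is a dominant strategy.

Yes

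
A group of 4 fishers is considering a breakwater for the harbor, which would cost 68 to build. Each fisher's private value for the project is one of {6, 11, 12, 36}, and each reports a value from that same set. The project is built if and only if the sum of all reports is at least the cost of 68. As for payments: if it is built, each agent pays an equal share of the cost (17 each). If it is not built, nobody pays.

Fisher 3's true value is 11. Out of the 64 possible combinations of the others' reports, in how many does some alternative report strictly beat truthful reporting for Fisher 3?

Others report (11, 11, 36): truth gives -6; report 6 gives 0 > -6. Violating.
Others report (11, 12, 36): truth gives -6; report 6 gives 0 > -6. Violating.
Others report (11, 36, 11): truth gives -6; report 6 gives 0 > -6. Violating.
Others report (11, 36, 12): truth gives -6; report 6 gives 0 > -6. Violating.
Others report (6, 6, 6): truth gives 0; no alternative beats it.
Others report (6, 6, 11): truth gives 0; no alternative beats it.
(Checking all 64 profiles: 12 have a profitable deviation, 52 do not.)

12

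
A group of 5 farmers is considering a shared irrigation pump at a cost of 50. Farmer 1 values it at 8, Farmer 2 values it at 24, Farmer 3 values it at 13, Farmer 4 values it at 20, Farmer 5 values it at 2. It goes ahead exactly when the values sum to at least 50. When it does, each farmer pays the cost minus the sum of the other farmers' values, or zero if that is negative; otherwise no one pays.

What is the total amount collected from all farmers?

10

Total value 67 ≥ cost 50, so it is built.
Farmer 1: others sum to 59; max(0, 50 - 59) = 0.
Farmer 2: others sum to 43; max(0, 50 - 43) = 7.
Farmer 3: others sum to 54; max(0, 50 - 54) = 0.
Farmer 4: others sum to 47; max(0, 50 - 47) = 3.
Farmer 5: others sum to 65; max(0, 50 - 65) = 0.
Total collected = 0 + 7 + 0 + 3 + 0 = 10.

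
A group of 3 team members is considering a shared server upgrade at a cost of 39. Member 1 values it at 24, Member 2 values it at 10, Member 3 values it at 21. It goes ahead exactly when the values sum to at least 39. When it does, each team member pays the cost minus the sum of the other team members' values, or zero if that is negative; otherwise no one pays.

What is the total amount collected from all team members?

Total value 55 ≥ cost 39, so it is built.
Member 1: others sum to 31; max(0, 39 - 31) = 8.
Member 2: others sum to 45; max(0, 39 - 45) = 0.
Member 3: others sum to 34; max(0, 39 - 34) = 5.
Total collected = 8 + 0 + 5 = 13.

13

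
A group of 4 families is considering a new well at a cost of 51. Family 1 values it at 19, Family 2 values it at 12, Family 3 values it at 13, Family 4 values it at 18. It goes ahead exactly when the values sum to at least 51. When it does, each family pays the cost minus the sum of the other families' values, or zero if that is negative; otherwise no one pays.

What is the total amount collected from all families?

18

Total value 62 ≥ cost 51, so it is built.
Family 1: others sum to 43; max(0, 51 - 43) = 8.
Family 2: others sum to 50; max(0, 51 - 50) = 1.
Family 3: others sum to 49; max(0, 51 - 49) = 2.
Family 4: others sum to 44; max(0, 51 - 44) = 7.
Total collected = 8 + 1 + 2 + 7 = 18.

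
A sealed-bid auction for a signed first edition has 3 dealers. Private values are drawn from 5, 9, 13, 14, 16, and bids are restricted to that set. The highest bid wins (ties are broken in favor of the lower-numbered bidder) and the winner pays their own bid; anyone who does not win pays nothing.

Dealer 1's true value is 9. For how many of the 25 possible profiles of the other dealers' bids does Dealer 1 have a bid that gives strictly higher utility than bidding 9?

Others bid (5, 5): truth gives 0; bid 5 gives 4 > 0. Violating.
Others bid (5, 9): truth gives 0; no alternative beats it.
Others bid (5, 13): truth gives 0; no alternative beats it.
(Checking all 25 profiles: 1 has a profitable deviation, 24 do not.)

1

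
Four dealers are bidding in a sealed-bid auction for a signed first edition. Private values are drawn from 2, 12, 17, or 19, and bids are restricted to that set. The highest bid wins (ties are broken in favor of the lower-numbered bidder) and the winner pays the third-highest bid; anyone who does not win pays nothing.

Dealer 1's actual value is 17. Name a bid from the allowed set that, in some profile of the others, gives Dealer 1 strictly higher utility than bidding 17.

Suppose Dealer 2 bids 2, Dealer 3 bids 2 and Dealer 4 bids 19.
Bid 17: loses, pays 0, utility 0.
Bid 19: wins, pays 2, utility 17 - 2 = 15.
So bidding 19 beats truth here (15 > 0).

19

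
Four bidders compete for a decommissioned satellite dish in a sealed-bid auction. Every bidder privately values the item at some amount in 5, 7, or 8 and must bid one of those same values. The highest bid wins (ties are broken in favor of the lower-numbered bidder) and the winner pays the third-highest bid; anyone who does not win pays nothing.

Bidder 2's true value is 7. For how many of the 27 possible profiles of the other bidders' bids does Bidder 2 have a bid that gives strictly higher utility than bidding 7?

3

Others bid (5, 5, 8): truth gives 0; bid 8 gives 2 > 0. Violating.
Others bid (5, 8, 5): truth gives 0; bid 8 gives 2 > 0. Violating.
Others bid (7, 5, 5): truth gives 0; bid 8 gives 2 > 0. Violating.
Others bid (5, 5, 5): truth gives 2; no alternative beats it.
Others bid (5, 5, 7): truth gives 2; no alternative beats it.
(Checking all 27 profiles: 3 have a profitable deviation, 24 do not.)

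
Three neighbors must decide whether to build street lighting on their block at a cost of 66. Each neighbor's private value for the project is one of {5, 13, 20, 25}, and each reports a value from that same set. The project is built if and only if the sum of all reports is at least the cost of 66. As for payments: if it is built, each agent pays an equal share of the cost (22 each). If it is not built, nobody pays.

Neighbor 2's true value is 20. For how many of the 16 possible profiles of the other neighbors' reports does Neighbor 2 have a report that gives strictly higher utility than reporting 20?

Others report (25, 25): truth gives -2; report 5 gives 0 > -2. Violating.
Others report (5, 5): truth gives 0; no alternative beats it.
Others report (5, 13): truth gives 0; no alternative beats it.
(Checking all 16 profiles: 1 has a profitable deviation, 15 do not.)

1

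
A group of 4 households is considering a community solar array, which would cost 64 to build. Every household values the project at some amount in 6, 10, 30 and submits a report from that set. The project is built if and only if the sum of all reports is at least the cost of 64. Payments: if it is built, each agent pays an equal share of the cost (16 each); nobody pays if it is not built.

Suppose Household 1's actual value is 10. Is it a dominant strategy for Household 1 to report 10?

Yes

Check each profile of the others' reports and compare truth against every alternative report.
Others report (6, 30, 30): truth gives -6, best alternative gives -6.
Others report (10, 30, 30): truth gives -6, best alternative gives -6.
Others report (30, 6, 30): truth gives -6, best alternative gives -6.
Others report (30, 10, 30): truth gives -6, best alternative gives -6.
Others report (30, 30, 6): truth gives -6, best alternative gives -6.
Others report (30, 30, 10): truth gives -6, best alternative gives -6.
(Remaining 21 profiles checked similarly; truth is weakly best in each.)
In every case the truthful report is at least as good as any alternative, so it is a dominant strategy.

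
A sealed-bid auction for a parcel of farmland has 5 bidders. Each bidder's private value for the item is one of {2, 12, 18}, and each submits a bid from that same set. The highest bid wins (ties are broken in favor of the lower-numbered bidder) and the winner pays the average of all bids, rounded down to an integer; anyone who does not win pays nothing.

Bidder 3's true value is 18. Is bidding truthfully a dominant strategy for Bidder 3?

No

Consider the case where Bidder 1 bids 2, Bidder 2 bids 2, Bidder 4 bids 2 and Bidder 5 bids 2.
Truthful bid 18: wins, pays 5, utility 18 - 5 = 13.
Bid 12 instead: wins, pays 4, utility 18 - 4 = 14.
Since 14 > 13, bidding 12 is strictly better here, so truthful bidding is not dominant.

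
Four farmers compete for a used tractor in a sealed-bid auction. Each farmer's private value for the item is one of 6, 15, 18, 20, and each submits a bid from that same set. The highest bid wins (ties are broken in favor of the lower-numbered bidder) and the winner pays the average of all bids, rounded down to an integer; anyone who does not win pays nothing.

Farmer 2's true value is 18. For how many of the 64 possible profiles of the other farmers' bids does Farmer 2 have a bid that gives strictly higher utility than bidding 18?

25

Others bid (6, 6, 6): truth gives 9; bid 15 gives 10 > 9. Violating.
Others bid (6, 6, 15): truth gives 7; bid 15 gives 8 > 7. Violating.
Others bid (6, 6, 20): truth gives 0; bid 20 gives 5 > 0. Violating.
Others bid (6, 15, 6): truth gives 7; bid 15 gives 8 > 7. Violating.
Others bid (6, 6, 18): truth gives 6; no alternative beats it.
Others bid (6, 15, 18): truth gives 4; no alternative beats it.
(Checking all 64 profiles: 25 have a profitable deviation, 39 do not.)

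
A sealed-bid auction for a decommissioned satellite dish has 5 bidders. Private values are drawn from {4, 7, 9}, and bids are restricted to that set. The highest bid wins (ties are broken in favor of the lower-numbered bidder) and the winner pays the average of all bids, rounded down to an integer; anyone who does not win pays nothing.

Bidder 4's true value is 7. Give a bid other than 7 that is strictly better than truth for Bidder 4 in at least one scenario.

9

Suppose Bidder 1 bids 4, Bidder 2 bids 4, Bidder 3 bids 4 and Bidder 5 bids 9.
Bid 7: loses, pays 0, utility 0.
Bid 9: wins, pays 6, utility 7 - 6 = 1.
So bidding 9 beats truth here (1 > 0).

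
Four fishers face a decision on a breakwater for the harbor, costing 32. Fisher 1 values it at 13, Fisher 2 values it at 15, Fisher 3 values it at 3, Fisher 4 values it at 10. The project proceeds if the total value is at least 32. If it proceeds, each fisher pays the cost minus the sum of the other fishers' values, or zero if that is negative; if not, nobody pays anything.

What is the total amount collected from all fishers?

11

Total value 41 ≥ cost 32, so it is built.
Fisher 1: others sum to 28; max(0, 32 - 28) = 4.
Fisher 2: others sum to 26; max(0, 32 - 26) = 6.
Fisher 3: others sum to 38; max(0, 32 - 38) = 0.
Fisher 4: others sum to 31; max(0, 32 - 31) = 1.
Total collected = 4 + 6 + 0 + 1 = 11.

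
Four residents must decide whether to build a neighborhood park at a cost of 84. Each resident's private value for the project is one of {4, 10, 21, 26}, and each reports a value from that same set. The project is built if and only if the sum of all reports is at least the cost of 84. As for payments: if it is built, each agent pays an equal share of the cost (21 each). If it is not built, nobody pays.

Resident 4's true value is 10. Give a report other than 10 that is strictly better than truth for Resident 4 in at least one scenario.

Suppose Resident 1 reports 26, Resident 2 reports 26 and Resident 3 reports 26.
Report 10: project built, pays 21, utility 10 - 21 = -11.
Report 4: project not built, utility 0.
So reporting 4 beats truth here (0 > -11).

4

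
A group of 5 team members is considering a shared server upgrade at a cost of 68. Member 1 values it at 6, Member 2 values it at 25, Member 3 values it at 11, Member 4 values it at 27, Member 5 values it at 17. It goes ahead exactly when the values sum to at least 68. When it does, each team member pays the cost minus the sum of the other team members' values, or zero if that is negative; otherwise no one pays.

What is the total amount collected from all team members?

16

Total value 86 ≥ cost 68, so it is built.
Member 1: others sum to 80; max(0, 68 - 80) = 0.
Member 2: others sum to 61; max(0, 68 - 61) = 7.
Member 3: others sum to 75; max(0, 68 - 75) = 0.
Member 4: others sum to 59; max(0, 68 - 59) = 9.
Member 5: others sum to 69; max(0, 68 - 69) = 0.
Total collected = 0 + 7 + 0 + 9 + 0 = 16.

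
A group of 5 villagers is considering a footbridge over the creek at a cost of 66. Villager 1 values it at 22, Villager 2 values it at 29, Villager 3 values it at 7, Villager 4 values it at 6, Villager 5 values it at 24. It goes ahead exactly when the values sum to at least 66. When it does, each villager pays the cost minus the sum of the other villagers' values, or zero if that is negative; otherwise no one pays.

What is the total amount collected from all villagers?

9

Total value 88 ≥ cost 66, so it is built.
Villager 1: others sum to 66; max(0, 66 - 66) = 0.
Villager 2: others sum to 59; max(0, 66 - 59) = 7.
Villager 3: others sum to 81; max(0, 66 - 81) = 0.
Villager 4: others sum to 82; max(0, 66 - 82) = 0.
Villager 5: others sum to 64; max(0, 66 - 64) = 2.
Total collected = 0 + 7 + 0 + 0 + 2 = 9.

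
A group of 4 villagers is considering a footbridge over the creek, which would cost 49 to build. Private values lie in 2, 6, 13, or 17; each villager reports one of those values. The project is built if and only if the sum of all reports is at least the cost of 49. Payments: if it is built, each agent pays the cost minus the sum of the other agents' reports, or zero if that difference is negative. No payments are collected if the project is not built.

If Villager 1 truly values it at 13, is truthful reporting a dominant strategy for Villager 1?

Check each profile of the others' reports and compare truth against every alternative report.
Others report (17, 17, 17): truth gives 13, best alternative gives 13.
Others report (13, 17, 17): truth gives 11, best alternative gives 11.
Others report (17, 13, 17): truth gives 11, best alternative gives 11.
Others report (17, 17, 13): truth gives 11, best alternative gives 11.
Others report (13, 13, 17): truth gives 7, best alternative gives 7.
Others report (13, 17, 13): truth gives 7, best alternative gives 7.
(Remaining 58 profiles checked similarly; truth is weakly best in each.)
In every case the truthful report is at least as good as any alternative, so it is a dominant strategy.

Yes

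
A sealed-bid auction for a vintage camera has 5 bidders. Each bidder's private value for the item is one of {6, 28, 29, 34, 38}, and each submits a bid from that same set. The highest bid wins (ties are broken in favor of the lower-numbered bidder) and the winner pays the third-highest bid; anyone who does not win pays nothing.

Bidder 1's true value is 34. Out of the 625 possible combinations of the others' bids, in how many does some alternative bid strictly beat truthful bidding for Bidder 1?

108

Others bid (6, 6, 6, 38): truth gives 0; bid 38 gives 28 > 0. Violating.
Others bid (6, 6, 28, 38): truth gives 0; bid 38 gives 6 > 0. Violating.
Others bid (6, 6, 29, 38): truth gives 0; bid 38 gives 5 > 0. Violating.
Others bid (6, 6, 38, 6): truth gives 0; bid 38 gives 28 > 0. Violating.
Others bid (6, 6, 6, 6): truth gives 28; no alternative beats it.
Others bid (6, 6, 6, 28): truth gives 28; no alternative beats it.
(Checking all 625 profiles: 108 have a profitable deviation, 517 do not.)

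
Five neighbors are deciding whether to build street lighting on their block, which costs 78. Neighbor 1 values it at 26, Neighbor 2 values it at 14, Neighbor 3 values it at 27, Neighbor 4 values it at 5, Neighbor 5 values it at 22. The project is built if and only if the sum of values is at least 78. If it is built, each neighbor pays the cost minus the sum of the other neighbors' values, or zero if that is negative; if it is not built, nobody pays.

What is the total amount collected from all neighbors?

27

Total value 94 ≥ cost 78, so it is built.
Neighbor 1: others sum to 68; max(0, 78 - 68) = 10.
Neighbor 2: others sum to 80; max(0, 78 - 80) = 0.
Neighbor 3: others sum to 67; max(0, 78 - 67) = 11.
Neighbor 4: others sum to 89; max(0, 78 - 89) = 0.
Neighbor 5: others sum to 72; max(0, 78 - 72) = 6.
Total collected = 10 + 0 + 11 + 0 + 6 = 27.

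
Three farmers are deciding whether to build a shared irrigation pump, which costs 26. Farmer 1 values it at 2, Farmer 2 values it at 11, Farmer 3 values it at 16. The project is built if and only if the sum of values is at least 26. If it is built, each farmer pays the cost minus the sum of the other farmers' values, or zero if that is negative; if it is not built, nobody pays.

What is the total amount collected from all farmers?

Total value 29 ≥ cost 26, so it is built.
Farmer 1: others sum to 27; max(0, 26 - 27) = 0.
Farmer 2: others sum to 18; max(0, 26 - 18) = 8.
Farmer 3: others sum to 13; max(0, 26 - 13) = 13.
Total collected = 0 + 8 + 13 = 21.

21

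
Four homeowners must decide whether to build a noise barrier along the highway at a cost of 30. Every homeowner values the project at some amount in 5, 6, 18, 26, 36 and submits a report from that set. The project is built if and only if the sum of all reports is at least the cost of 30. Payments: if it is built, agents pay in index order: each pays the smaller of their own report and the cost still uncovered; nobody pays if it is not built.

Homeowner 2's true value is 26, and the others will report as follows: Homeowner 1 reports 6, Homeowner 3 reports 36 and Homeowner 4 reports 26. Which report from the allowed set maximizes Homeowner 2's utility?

Report 5: project built, pays 5, utility 26 - 5 = 21.
Report 6: project built, pays 6, utility 26 - 6 = 20.
Report 18: project built, pays 18, utility 26 - 18 = 8.
Report 26: project built, pays 24, utility 26 - 24 = 2.
Report 36: project built, pays 24, utility 26 - 24 = 2.
The best choice is 5 with utility 21.

5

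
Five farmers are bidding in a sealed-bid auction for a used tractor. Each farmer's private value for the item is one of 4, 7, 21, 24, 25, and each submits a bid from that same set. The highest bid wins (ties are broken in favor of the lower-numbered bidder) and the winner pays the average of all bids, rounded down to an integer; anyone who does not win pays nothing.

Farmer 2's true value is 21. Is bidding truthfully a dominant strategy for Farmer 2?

No

Consider the case where Farmer 1 bids 4, Farmer 3 bids 4, Farmer 4 bids 4 and Farmer 5 bids 4.
Truthful bid 21: wins, pays 7, utility 21 - 7 = 14.
Bid 7 instead: wins, pays 4, utility 21 - 4 = 17.
Since 17 > 14, bidding 7 is strictly better here, so truthful bidding is not dominant.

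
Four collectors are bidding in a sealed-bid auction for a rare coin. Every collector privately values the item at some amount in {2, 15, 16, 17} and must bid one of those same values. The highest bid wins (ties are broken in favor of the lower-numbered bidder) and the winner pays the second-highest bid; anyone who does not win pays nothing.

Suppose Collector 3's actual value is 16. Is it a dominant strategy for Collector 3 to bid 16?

Check each profile of the others' bids and compare truth against every alternative bid.
Others bid (2, 2, 2): truth gives 14, best alternative gives 14.
Others bid (2, 2, 15): truth gives 1, best alternative gives 1.
Others bid (2, 15, 2): truth gives 1, best alternative gives 1.
Others bid (2, 15, 15): truth gives 1, best alternative gives 1.
Others bid (15, 2, 2): truth gives 1, best alternative gives 1.
Others bid (15, 2, 15): truth gives 1, best alternative gives 1.
(Remaining 58 profiles checked similarly; truth is weakly best in each.)
In every case the truthful bid is at least as good as any alternative, so it is a dominant strategy.

Yes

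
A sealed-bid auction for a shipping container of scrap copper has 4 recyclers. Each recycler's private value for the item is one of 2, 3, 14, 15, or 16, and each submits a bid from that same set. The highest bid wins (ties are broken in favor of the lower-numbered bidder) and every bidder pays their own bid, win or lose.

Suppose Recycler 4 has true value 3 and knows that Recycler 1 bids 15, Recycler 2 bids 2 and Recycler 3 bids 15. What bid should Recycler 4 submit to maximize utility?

2

Bid 2: loses but pays 2, utility -2.
Bid 3: loses but pays 3, utility -3.
Bid 14: loses but pays 14, utility -14.
Bid 15: loses but pays 15, utility -15.
Bid 16: wins, pays 16, utility 3 - 16 = -13.
The best choice is 2 with utility -2.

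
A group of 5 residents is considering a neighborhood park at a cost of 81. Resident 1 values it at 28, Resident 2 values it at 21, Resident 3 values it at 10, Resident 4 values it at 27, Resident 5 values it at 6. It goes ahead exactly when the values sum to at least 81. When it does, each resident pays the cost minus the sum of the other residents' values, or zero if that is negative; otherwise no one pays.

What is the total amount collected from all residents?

Total value 92 ≥ cost 81, so it is built.
Resident 1: others sum to 64; max(0, 81 - 64) = 17.
Resident 2: others sum to 71; max(0, 81 - 71) = 10.
Resident 3: others sum to 82; max(0, 81 - 82) = 0.
Resident 4: others sum to 65; max(0, 81 - 65) = 16.
Resident 5: others sum to 86; max(0, 81 - 86) = 0.
Total collected = 17 + 10 + 0 + 16 + 0 = 43.

43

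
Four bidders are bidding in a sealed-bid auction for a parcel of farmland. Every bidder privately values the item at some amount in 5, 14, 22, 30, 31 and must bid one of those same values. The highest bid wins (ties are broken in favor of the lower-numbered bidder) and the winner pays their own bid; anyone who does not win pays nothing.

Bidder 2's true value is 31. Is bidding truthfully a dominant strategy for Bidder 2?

No

Consider the case where Bidder 1 bids 5, Bidder 3 bids 5 and Bidder 4 bids 5.
Truthful bid 31: wins, pays 31, utility 31 - 31 = 0.
Bid 14 instead: wins, pays 14, utility 31 - 14 = 17.
Since 17 > 0, bidding 14 is strictly better here, so truthful bidding is not dominant.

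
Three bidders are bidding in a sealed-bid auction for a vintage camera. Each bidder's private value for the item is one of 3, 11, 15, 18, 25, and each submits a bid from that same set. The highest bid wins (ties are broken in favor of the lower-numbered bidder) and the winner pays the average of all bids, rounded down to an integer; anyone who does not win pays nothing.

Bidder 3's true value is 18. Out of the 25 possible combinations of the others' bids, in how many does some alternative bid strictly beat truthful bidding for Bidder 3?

6

Others bid (3, 3): truth gives 10; bid 11 gives 13 > 10. Violating.
Others bid (3, 11): truth gives 8; bid 15 gives 9 > 8. Violating.
Others bid (3, 18): truth gives 0; bid 25 gives 3 > 0. Violating.
Others bid (11, 3): truth gives 8; bid 15 gives 9 > 8. Violating.
Others bid (3, 15): truth gives 6; no alternative beats it.
Others bid (3, 25): truth gives 0; no alternative beats it.
(Checking all 25 profiles: 6 have a profitable deviation, 19 do not.)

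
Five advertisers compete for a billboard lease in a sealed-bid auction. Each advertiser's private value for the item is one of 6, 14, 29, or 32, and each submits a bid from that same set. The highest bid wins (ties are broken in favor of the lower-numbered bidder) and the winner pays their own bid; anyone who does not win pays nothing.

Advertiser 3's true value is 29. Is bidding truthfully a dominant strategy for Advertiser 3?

Consider the case where Advertiser 1 bids 6, Advertiser 2 bids 6, Advertiser 4 bids 6 and Advertiser 5 bids 6.
Truthful bid 29: wins, pays 29, utility 29 - 29 = 0.
Bid 14 instead: wins, pays 14, utility 29 - 14 = 15.
Since 15 > 0, bidding 14 is strictly better here, so truthful bidding is not dominant.

No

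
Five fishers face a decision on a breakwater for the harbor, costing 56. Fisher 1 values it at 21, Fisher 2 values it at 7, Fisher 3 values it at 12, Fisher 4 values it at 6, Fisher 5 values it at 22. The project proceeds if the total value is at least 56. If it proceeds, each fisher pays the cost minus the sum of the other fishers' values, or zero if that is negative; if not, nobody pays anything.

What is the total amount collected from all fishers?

19

Total value 68 ≥ cost 56, so it is built.
Fisher 1: others sum to 47; max(0, 56 - 47) = 9.
Fisher 2: others sum to 61; max(0, 56 - 61) = 0.
Fisher 3: others sum to 56; max(0, 56 - 56) = 0.
Fisher 4: others sum to 62; max(0, 56 - 62) = 0.
Fisher 5: others sum to 46; max(0, 56 - 46) = 10.
Total collected = 9 + 0 + 0 + 0 + 10 = 19.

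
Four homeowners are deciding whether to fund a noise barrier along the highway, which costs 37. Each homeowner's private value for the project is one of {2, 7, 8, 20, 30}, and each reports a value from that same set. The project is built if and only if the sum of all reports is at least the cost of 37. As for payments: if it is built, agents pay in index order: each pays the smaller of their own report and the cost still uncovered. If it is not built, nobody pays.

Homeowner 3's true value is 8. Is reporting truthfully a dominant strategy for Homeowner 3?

Consider the case where Homeowner 1 reports 2, Homeowner 2 reports 2 and Homeowner 4 reports 30.
Truthful report 8: project built, pays 8, utility 8 - 8 = 0.
Report 7 instead: project built, pays 7, utility 8 - 7 = 1.
Since 1 > 0, reporting 7 is strictly better here, so truthful reporting is not dominant.

No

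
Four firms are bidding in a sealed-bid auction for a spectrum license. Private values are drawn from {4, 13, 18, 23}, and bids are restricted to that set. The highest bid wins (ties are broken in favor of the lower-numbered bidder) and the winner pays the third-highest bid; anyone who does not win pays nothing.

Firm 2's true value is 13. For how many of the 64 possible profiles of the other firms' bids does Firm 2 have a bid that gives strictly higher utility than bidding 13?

6

Others bid (4, 4, 18): truth gives 0; bid 18 gives 9 > 0. Violating.
Others bid (4, 4, 23): truth gives 0; bid 23 gives 9 > 0. Violating.
Others bid (4, 18, 4): truth gives 0; bid 18 gives 9 > 0. Violating.
Others bid (4, 23, 4): truth gives 0; bid 23 gives 9 > 0. Violating.
Others bid (4, 4, 4): truth gives 9; no alternative beats it.
Others bid (4, 4, 13): truth gives 9; no alternative beats it.
(Checking all 64 profiles: 6 have a profitable deviation, 58 do not.)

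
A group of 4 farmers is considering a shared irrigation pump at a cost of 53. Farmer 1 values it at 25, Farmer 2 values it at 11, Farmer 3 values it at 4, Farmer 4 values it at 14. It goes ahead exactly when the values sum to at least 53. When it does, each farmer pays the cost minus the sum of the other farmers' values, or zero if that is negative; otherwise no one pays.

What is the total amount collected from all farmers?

Total value 54 ≥ cost 53, so it is built.
Farmer 1: others sum to 29; max(0, 53 - 29) = 24.
Farmer 2: others sum to 43; max(0, 53 - 43) = 10.
Farmer 3: others sum to 50; max(0, 53 - 50) = 3.
Farmer 4: others sum to 40; max(0, 53 - 40) = 13.
Total collected = 24 + 10 + 3 + 13 = 50.

50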